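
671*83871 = 56277441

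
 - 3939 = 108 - 4047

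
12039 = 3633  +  8406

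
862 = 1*862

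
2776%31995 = 2776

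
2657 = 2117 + 540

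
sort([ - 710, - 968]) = [ - 968, - 710] 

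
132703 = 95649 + 37054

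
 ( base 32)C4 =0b110000100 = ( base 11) 323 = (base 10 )388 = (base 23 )gk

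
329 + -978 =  - 649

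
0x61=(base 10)97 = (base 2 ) 1100001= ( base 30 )37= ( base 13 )76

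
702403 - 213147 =489256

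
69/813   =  23/271= 0.08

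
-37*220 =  - 8140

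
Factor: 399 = 3^1*7^1* 19^1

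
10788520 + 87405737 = 98194257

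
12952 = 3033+9919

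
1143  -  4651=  - 3508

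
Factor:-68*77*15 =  - 2^2*3^1 * 5^1*7^1*11^1*17^1 = -78540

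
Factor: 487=487^1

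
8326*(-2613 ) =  - 21755838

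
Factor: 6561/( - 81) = - 3^4 =-81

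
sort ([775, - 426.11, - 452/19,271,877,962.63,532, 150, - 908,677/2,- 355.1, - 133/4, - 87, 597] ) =[ - 908, - 426.11,-355.1, - 87, - 133/4, - 452/19, 150,271, 677/2,532,597,775, 877,  962.63 ] 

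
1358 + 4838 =6196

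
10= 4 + 6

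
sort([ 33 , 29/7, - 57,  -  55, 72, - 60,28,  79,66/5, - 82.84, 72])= [ - 82.84, - 60,  -  57, - 55,29/7,66/5 , 28, 33 , 72,72,79]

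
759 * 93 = 70587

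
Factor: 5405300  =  2^2 * 5^2*191^1*283^1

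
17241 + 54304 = 71545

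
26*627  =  16302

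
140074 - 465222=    - 325148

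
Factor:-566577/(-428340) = 291/220 = 2^( - 2 )*3^1* 5^( - 1)*11^(  -  1)*97^1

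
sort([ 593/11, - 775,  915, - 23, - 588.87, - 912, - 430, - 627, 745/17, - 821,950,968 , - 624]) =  [ - 912, - 821, - 775,  -  627,- 624, - 588.87,  -  430, - 23,  745/17, 593/11,915, 950,968]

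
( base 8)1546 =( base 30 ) T0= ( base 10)870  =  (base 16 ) 366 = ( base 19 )27f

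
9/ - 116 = -9/116=- 0.08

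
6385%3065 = 255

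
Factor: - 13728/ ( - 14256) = 26/27=2^1 * 3^( - 3)*13^1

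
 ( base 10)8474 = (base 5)232344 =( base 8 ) 20432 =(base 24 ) eh2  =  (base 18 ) 182e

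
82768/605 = 136 + 488/605 =136.81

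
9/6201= 1/689 = 0.00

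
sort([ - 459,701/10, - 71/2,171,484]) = [ - 459,-71/2, 701/10,  171, 484 ] 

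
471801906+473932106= 945734012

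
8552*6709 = 57375368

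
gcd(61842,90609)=3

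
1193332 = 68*17549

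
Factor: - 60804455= - 5^1 * 12160891^1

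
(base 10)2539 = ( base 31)2JS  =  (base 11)19A9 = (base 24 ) 49j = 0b100111101011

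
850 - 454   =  396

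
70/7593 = 70/7593 = 0.01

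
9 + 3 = 12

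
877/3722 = 877/3722 = 0.24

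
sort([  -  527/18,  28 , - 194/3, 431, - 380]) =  [ - 380,-194/3, - 527/18, 28,431]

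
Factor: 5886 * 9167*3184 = 171798967008=2^5 * 3^3*89^1*103^1* 109^1*199^1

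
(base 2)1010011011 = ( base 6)3031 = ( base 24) 13j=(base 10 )667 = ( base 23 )160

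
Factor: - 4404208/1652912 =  - 103307^( -1 )*275263^1 = - 275263/103307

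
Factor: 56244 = 2^2*3^1* 43^1*109^1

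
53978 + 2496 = 56474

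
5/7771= 5/7771 = 0.00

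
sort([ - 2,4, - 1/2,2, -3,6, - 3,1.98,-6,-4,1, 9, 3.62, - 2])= [ - 6,  -  4, - 3, - 3, - 2, - 2, - 1/2, 1,1.98  ,  2,3.62,4,6, 9]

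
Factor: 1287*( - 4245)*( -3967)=3^3*5^1*11^1*13^1*283^1*3967^1 =21672970605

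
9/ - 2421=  - 1+268/269= - 0.00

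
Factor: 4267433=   359^1 *11887^1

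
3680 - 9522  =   - 5842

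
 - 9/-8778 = 3/2926 = 0.00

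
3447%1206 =1035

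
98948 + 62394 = 161342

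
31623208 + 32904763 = 64527971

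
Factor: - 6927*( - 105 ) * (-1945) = - 1414666575 = - 3^2 * 5^2  *  7^1*389^1*2309^1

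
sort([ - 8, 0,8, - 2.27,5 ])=[ - 8, - 2.27,0, 5,8 ] 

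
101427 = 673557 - 572130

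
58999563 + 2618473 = 61618036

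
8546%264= 98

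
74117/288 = 257 + 101/288 = 257.35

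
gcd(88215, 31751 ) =1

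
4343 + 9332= 13675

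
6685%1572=397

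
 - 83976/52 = - 20994/13 = - 1614.92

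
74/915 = 74/915 = 0.08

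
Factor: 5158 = 2^1*2579^1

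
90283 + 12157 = 102440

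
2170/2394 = 155/171 = 0.91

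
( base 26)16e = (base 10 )846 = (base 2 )1101001110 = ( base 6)3530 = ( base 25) 18L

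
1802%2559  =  1802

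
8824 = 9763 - 939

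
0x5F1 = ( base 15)6b6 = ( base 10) 1521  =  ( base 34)1AP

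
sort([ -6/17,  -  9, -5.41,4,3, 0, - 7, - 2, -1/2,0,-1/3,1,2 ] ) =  [ - 9, - 7, - 5.41,  -  2, -1/2, - 6/17, - 1/3,  0, 0,1,2, 3,4] 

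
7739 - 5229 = 2510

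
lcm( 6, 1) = 6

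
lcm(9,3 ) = 9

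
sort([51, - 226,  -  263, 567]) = [ - 263, - 226, 51,567]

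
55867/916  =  60 + 907/916 = 60.99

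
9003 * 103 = 927309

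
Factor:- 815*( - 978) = 797070  =  2^1*3^1*5^1*163^2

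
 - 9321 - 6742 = - 16063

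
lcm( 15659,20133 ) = 140931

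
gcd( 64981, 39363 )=1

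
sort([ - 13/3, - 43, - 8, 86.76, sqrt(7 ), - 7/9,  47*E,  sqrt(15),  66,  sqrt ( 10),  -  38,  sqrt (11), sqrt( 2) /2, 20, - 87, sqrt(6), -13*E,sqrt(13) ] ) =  [ - 87 , - 43, - 38, -13*E,  -  8 , - 13/3, - 7/9, sqrt( 2) /2 , sqrt( 6), sqrt( 7), sqrt( 10),  sqrt(11) , sqrt(13),sqrt( 15), 20, 66, 86.76,47*E ]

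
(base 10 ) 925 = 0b1110011101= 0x39d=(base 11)771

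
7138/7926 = 3569/3963  =  0.90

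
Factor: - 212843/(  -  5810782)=2^(-1 )*  71^( - 1 )  *  151^ (-1 )*271^ ( - 1 )*212843^1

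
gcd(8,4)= 4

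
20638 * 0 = 0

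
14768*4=59072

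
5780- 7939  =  -2159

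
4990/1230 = 4 + 7/123 = 4.06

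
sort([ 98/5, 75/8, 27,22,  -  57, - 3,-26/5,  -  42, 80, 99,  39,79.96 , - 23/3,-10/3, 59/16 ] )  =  [  -  57  ,-42, - 23/3, - 26/5, - 10/3,  -  3, 59/16, 75/8, 98/5, 22 , 27 , 39 , 79.96, 80, 99 ] 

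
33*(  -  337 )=-11121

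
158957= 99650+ 59307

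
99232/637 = 14176/91 =155.78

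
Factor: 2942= 2^1 * 1471^1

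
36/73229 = 36/73229 = 0.00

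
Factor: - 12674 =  - 2^1*6337^1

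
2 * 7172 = 14344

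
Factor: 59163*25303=3^1*13^1 * 37^1*41^1*25303^1 =1497001389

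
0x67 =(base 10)103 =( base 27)3M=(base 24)47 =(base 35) 2x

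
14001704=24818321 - 10816617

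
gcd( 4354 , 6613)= 1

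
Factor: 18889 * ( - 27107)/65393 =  - 13^1*1453^1*27107^1*65393^( - 1) = - 512024123/65393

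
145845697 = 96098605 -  - 49747092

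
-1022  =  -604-418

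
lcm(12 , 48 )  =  48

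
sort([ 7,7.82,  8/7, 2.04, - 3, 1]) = [ - 3, 1,8/7,2.04,7, 7.82] 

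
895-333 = 562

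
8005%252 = 193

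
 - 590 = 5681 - 6271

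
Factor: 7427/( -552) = -2^(-3 )*3^(-1 )*7^1*23^( - 1)*1061^1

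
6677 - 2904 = 3773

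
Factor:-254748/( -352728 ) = 2^(-1)*3^( - 2 )*13^1  =  13/18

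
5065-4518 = 547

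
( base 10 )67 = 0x43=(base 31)25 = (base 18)3D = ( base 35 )1W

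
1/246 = 1/246 = 0.00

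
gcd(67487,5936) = 7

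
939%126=57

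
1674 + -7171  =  -5497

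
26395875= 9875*2673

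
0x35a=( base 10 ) 858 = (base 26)170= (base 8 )1532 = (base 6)3550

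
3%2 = 1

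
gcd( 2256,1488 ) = 48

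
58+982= 1040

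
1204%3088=1204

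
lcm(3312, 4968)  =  9936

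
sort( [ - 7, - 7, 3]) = [ - 7,-7,3]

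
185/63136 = 185/63136 = 0.00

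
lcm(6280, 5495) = 43960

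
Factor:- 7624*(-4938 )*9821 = 369734251152  =  2^4*3^1*7^1*23^1 * 61^1  *  823^1*953^1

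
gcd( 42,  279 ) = 3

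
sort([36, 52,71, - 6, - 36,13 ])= [ - 36, - 6,13,  36,52,71]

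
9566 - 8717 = 849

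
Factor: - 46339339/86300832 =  - 2^( - 5)* 3^( - 1) * 199^1*607^( - 1) *1481^ ( - 1)*232861^1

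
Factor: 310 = 2^1*5^1*31^1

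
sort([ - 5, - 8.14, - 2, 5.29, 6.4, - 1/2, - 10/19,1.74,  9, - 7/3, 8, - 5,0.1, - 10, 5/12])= [- 10,-8.14 , - 5,- 5, -7/3, - 2 , - 10/19,- 1/2, 0.1, 5/12,  1.74, 5.29, 6.4,8,  9 ]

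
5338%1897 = 1544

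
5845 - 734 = 5111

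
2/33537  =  2/33537=0.00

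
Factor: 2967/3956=3/4=2^( - 2 )*3^1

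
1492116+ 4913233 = 6405349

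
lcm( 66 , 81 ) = 1782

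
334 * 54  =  18036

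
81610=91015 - 9405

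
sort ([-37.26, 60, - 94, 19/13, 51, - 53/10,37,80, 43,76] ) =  [ - 94, - 37.26, - 53/10,19/13, 37, 43,  51, 60 , 76, 80]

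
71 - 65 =6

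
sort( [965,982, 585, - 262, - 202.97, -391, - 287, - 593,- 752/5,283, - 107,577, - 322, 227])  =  [ - 593, - 391, - 322,- 287  , - 262, - 202.97, -752/5, - 107,227,283,577, 585,965,982]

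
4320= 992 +3328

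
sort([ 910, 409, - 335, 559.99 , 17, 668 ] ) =[ - 335, 17 , 409, 559.99, 668, 910]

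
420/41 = 10 + 10/41 = 10.24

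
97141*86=8354126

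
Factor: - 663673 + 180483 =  - 2^1*5^1*211^1*229^1 =- 483190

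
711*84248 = 59900328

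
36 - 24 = 12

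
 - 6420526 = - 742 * 8653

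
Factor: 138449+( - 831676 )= - 281^1 *2467^1 = - 693227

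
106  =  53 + 53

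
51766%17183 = 217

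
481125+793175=1274300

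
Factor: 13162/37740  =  2^( - 1)*3^( - 1 ) * 5^ ( - 1 )*17^(-1)*37^( - 1 )*6581^1 = 6581/18870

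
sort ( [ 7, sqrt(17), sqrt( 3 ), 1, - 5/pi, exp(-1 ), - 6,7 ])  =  [  -  6 , - 5/pi , exp(  -  1), 1, sqrt( 3 ),sqrt(17), 7,  7 ] 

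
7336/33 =7336/33 = 222.30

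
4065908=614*6622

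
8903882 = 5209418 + 3694464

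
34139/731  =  46 +513/731 = 46.70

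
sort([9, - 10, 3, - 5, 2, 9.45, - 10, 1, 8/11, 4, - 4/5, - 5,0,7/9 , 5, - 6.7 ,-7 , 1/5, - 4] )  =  [ - 10, - 10 , - 7 , - 6.7, - 5, - 5, - 4,-4/5,0 , 1/5,8/11,7/9,1, 2,3, 4, 5,9,9.45 ] 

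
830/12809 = 830/12809 = 0.06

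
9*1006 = 9054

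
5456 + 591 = 6047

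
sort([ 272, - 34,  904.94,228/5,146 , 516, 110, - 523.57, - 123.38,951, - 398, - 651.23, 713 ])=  [  -  651.23, - 523.57, - 398, - 123.38,-34  ,  228/5, 110,146 , 272, 516,713, 904.94, 951]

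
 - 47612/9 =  - 47612/9  =  - 5290.22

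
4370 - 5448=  - 1078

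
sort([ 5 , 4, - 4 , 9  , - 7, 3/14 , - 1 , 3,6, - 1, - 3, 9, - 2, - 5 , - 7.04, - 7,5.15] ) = [  -  7.04  ,- 7, - 7, - 5,-4, - 3,  -  2, - 1, - 1,3/14, 3,4,5,5.15, 6,9,  9]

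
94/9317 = 94/9317 =0.01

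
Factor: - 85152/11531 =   -  2^5*3^1*13^ ( - 1 ) = - 96/13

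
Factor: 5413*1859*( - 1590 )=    - 2^1*3^1*5^1 * 11^1*13^2*53^1* 5413^1 = - 15999799530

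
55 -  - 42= 97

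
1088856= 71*15336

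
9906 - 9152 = 754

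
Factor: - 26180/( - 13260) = 3^(- 1 )*7^1*11^1* 13^( - 1 ) = 77/39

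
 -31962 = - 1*31962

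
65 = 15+50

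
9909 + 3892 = 13801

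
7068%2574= 1920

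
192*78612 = 15093504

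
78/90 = 13/15 = 0.87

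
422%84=2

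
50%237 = 50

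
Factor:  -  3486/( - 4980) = 2^(-1) * 5^(-1 )*7^1 = 7/10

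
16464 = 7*2352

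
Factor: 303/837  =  3^ ( - 2)*31^( - 1) *101^1 = 101/279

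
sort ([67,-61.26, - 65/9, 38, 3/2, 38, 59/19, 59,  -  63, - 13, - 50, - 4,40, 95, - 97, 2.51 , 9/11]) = [-97 , - 63, - 61.26, - 50, - 13, - 65/9, - 4  ,  9/11 , 3/2, 2.51,59/19, 38,38, 40, 59,67, 95]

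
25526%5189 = 4770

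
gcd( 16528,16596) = 4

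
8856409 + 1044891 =9901300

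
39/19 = 39/19 = 2.05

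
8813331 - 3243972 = 5569359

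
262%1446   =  262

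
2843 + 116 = 2959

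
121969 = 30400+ 91569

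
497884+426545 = 924429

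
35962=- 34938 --70900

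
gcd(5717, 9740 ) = 1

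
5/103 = 5/103 = 0.05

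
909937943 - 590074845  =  319863098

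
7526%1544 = 1350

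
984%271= 171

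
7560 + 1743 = 9303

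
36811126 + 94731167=131542293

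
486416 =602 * 808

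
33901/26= 1303 + 23/26 = 1303.88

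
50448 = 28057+22391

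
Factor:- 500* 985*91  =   - 2^2*5^4 * 7^1*13^1 * 197^1 = -44817500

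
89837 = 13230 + 76607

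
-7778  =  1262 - 9040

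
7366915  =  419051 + 6947864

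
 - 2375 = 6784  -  9159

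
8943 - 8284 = 659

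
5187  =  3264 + 1923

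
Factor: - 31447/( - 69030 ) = 41/90  =  2^( - 1 )*3^(  -  2)*5^( - 1)*41^1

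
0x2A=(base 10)42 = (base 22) 1K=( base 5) 132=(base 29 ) 1D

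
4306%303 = 64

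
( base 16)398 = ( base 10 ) 920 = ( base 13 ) 55A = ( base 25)1BK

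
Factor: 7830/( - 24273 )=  - 2^1*5^1*31^( - 1)= - 10/31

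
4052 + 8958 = 13010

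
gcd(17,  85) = 17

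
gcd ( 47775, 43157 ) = 1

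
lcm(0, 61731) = 0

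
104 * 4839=503256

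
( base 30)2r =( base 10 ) 87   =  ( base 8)127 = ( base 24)3f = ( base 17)52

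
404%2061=404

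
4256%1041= 92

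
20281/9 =2253 + 4/9 =2253.44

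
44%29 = 15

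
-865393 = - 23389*37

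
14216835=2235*6361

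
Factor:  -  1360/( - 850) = 8/5 = 2^3*5^( - 1)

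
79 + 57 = 136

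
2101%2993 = 2101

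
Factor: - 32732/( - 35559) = 2^2*3^(-4)*7^2*167^1*439^( - 1)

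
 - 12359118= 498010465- 510369583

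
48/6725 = 48/6725 = 0.01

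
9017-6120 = 2897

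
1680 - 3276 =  - 1596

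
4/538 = 2/269 = 0.01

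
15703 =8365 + 7338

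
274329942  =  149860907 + 124469035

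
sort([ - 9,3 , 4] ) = [ - 9,3, 4] 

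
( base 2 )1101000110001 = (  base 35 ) 5gk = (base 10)6705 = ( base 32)6hh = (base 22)dih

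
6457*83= 535931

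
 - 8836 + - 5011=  - 13847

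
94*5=470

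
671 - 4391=  -  3720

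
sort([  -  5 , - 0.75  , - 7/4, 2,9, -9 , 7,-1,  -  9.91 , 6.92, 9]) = [-9.91, - 9,-5,  -  7/4,-1, - 0.75,2, 6.92,7, 9, 9] 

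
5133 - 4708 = 425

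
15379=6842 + 8537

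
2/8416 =1/4208= 0.00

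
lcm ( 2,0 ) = 0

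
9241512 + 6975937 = 16217449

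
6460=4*1615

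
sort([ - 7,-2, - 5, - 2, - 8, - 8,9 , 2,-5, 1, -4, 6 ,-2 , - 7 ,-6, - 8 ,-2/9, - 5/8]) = [ - 8,-8, - 8, -7, - 7 , - 6, - 5,-5, - 4, - 2 , - 2 , - 2,-5/8, - 2/9, 1,  2 , 6, 9 ] 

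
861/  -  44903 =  - 861/44903 = - 0.02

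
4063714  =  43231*94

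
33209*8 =265672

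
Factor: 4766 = 2^1*2383^1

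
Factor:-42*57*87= - 208278 =- 2^1 * 3^3*7^1*19^1 *29^1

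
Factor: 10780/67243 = 980/6113 = 2^2 * 5^1*7^2*6113^(  -  1 ) 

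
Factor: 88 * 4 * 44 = 2^7*11^2 = 15488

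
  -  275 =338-613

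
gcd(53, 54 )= 1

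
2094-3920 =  - 1826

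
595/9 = 66 + 1/9  =  66.11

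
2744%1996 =748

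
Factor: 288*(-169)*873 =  - 42490656 = - 2^5*3^4*13^2*97^1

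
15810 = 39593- 23783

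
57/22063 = 57/22063  =  0.00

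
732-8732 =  - 8000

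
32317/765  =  1901/45 = 42.24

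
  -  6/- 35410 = 3/17705 = 0.00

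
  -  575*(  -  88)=50600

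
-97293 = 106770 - 204063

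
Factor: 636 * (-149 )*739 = - 2^2*3^1*53^1*149^1*739^1 = - 70030596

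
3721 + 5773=9494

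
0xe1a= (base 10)3610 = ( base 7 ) 13345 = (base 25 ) 5JA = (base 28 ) 4gq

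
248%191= 57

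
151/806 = 151/806 = 0.19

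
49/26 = 49/26 = 1.88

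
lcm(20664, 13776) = 41328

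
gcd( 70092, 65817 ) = 9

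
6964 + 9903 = 16867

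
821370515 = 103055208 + 718315307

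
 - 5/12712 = - 5/12712=-0.00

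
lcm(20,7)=140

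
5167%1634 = 265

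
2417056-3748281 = - 1331225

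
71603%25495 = 20613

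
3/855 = 1/285 = 0.00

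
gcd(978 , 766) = 2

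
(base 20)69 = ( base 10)129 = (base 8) 201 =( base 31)45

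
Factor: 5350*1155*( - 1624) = -10035102000 =- 2^4*3^1*5^3 * 7^2*11^1*29^1 * 107^1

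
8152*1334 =10874768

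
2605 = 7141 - 4536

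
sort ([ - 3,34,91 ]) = [-3 , 34, 91 ] 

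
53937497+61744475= 115681972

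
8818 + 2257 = 11075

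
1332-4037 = - 2705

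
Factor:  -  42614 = -2^1*11^1*13^1*149^1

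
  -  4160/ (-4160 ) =1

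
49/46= 1 + 3/46 = 1.07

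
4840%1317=889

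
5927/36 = 164 + 23/36 = 164.64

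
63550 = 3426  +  60124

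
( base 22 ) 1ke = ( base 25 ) 1cd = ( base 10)938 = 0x3AA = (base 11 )783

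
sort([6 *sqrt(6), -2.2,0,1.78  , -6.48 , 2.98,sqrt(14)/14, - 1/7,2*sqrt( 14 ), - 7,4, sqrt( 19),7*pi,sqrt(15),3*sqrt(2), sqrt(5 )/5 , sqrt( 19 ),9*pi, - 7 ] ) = [ - 7, - 7 , - 6.48, - 2.2,-1/7 , 0,sqrt( 14)/14, sqrt(5 )/5,1.78,2.98 , sqrt( 15 ),4,3*sqrt( 2 ) , sqrt( 19 ), sqrt ( 19 ), 2*sqrt( 14) , 6*sqrt(6), 7*pi, 9*pi] 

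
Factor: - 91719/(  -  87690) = 387/370 = 2^( - 1 )*3^2 * 5^( - 1)*37^( - 1 )*43^1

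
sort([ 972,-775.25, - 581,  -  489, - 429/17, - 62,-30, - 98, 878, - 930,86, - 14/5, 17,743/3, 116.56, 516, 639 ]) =[  -  930, - 775.25, - 581, - 489 , - 98, - 62,-30, - 429/17, - 14/5,17, 86, 116.56, 743/3, 516, 639, 878,  972]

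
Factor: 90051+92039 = 182090 = 2^1 * 5^1 * 131^1*139^1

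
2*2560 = 5120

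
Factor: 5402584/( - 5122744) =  - 61393/58213 =- 23^( - 1) *29^2*73^1*2531^( - 1)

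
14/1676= 7/838 = 0.01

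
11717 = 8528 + 3189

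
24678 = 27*914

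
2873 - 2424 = 449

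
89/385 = 89/385= 0.23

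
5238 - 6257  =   - 1019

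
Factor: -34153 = -7^2*17^1*41^1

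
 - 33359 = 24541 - 57900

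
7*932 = 6524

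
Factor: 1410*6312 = 8899920 = 2^4*3^2*5^1*47^1 * 263^1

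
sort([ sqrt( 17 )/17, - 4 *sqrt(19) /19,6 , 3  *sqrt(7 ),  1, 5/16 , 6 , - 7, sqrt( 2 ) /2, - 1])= [ - 7,-1, - 4*sqrt(19)/19, sqrt(17) /17,  5/16 , sqrt( 2)/2, 1,6, 6, 3*sqrt(7 )]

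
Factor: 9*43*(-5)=-1935 = - 3^2*5^1*43^1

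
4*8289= 33156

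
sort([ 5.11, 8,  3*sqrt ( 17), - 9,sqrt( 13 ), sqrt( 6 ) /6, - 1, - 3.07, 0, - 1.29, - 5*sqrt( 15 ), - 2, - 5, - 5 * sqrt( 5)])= [ -5 * sqrt (15), - 5*sqrt( 5),-9,  -  5, - 3.07 , - 2, - 1.29,-1, 0, sqrt(6 )/6, sqrt( 13 ), 5.11, 8, 3 * sqrt( 17) ]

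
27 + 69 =96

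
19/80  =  19/80 = 0.24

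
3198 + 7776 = 10974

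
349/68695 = 349/68695=0.01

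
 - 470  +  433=-37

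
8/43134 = 4/21567=0.00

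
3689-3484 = 205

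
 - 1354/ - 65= 1354/65 = 20.83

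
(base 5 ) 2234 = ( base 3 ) 102211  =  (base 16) 13F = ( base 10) 319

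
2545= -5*( - 509) 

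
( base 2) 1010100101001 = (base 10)5417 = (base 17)11cb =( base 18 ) gch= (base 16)1529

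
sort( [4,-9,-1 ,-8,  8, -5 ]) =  [-9, - 8, - 5, - 1, 4,  8]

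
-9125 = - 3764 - 5361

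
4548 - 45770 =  - 41222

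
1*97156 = 97156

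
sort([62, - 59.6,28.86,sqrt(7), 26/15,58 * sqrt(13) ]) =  [ - 59.6,26/15,sqrt(7 ) , 28.86 , 62, 58*sqrt( 13 )]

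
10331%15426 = 10331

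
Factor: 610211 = 7^1*179^1*487^1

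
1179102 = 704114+474988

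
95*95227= 9046565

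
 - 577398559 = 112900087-690298646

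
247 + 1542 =1789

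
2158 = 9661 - 7503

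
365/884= 365/884 = 0.41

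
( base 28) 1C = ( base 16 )28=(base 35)15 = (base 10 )40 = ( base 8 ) 50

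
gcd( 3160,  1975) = 395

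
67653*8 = 541224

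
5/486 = 5/486 = 0.01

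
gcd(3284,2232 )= 4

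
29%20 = 9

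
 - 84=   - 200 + 116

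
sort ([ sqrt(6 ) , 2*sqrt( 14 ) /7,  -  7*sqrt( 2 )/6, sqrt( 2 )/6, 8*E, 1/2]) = [ - 7 * sqrt( 2)/6, sqrt( 2 )/6, 1/2,2*sqrt(14) /7, sqrt( 6 )  ,  8*E]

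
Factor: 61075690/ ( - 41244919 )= - 2^1 * 5^1*13^1*19^1*79^1*313^1*1487^(-1)*27737^(-1 )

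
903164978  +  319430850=1222595828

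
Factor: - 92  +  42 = - 50  =  - 2^1*5^2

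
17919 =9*1991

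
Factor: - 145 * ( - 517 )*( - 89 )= - 6671885 = -5^1*11^1*29^1 * 47^1*89^1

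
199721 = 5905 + 193816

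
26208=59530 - 33322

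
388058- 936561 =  - 548503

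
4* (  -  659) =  - 2636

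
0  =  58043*0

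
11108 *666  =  7397928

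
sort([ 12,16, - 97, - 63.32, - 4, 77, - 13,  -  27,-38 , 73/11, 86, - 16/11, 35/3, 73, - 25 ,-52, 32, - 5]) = [- 97,- 63.32 ,-52, - 38, - 27, - 25,-13, - 5, - 4,-16/11,73/11, 35/3,12,16, 32 , 73,77, 86 ]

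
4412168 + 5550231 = 9962399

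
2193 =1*2193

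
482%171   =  140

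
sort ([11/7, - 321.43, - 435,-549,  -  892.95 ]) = [ - 892.95,-549 , - 435, - 321.43, 11/7]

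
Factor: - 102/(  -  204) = 2^( - 1) = 1/2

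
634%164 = 142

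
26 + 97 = 123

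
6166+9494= 15660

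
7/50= 7/50= 0.14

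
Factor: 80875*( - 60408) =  - 4885497000=- 2^3 * 3^2*5^3 * 647^1*839^1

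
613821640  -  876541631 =-262719991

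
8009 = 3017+4992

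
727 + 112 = 839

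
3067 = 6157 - 3090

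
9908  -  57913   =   -48005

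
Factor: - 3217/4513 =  - 3217^1*4513^(-1)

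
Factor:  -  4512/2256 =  - 2 = - 2^1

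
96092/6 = 16015 + 1/3 = 16015.33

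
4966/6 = 827 + 2/3=827.67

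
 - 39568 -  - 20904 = -18664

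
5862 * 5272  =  30904464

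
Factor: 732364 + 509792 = 2^2*3^1*17^1*6089^1= 1242156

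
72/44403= 24/14801 = 0.00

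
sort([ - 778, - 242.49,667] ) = [-778,-242.49, 667 ] 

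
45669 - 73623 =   -  27954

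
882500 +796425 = 1678925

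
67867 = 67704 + 163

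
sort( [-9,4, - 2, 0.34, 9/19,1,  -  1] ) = [ - 9, - 2,-1,0.34,9/19,1, 4]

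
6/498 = 1/83 = 0.01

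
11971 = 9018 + 2953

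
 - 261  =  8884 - 9145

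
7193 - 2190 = 5003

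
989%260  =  209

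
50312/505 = 99 + 317/505 = 99.63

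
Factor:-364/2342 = -2^1*7^1*13^1*1171^(  -  1) = - 182/1171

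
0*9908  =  0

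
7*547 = 3829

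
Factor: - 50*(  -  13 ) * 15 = 2^1*3^1*5^3 *13^1 = 9750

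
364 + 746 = 1110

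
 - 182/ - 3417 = 182/3417= 0.05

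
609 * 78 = 47502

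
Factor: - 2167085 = -5^1*163^1*2659^1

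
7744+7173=14917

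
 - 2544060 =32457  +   - 2576517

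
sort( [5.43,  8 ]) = [ 5.43, 8]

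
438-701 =  -  263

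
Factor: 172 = 2^2*43^1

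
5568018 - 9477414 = - 3909396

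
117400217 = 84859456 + 32540761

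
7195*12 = 86340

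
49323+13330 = 62653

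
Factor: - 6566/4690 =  - 5^( - 1 )*7^1 =- 7/5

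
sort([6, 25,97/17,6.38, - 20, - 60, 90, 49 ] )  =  [-60, - 20, 97/17,6, 6.38,25,  49 , 90 ]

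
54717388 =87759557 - 33042169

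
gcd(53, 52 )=1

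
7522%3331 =860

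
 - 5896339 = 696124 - 6592463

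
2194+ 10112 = 12306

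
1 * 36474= 36474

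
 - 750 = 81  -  831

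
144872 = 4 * 36218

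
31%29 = 2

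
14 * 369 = 5166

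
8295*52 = 431340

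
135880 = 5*27176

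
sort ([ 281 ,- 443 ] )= [ - 443,281 ]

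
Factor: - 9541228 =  - 2^2*23^1*137^1*757^1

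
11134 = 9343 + 1791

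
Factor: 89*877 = 89^1*877^1 = 78053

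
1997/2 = 998+1/2 = 998.50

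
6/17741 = 6/17741  =  0.00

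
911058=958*951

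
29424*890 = 26187360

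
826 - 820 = 6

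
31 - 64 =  - 33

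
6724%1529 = 608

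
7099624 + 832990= 7932614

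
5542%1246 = 558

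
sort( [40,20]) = [ 20 , 40 ]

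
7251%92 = 75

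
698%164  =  42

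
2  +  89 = 91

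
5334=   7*762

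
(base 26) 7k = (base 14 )106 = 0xca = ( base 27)7d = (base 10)202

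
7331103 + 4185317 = 11516420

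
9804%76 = 0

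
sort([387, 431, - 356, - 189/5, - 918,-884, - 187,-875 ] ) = [ - 918, - 884, - 875, - 356, - 187,-189/5, 387 , 431 ] 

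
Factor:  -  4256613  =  -3^2 * 17^1*43^1*647^1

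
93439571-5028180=88411391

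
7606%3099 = 1408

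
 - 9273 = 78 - 9351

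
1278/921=1 + 119/307 =1.39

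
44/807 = 44/807 = 0.05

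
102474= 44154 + 58320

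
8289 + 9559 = 17848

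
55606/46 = 1208 + 19/23 = 1208.83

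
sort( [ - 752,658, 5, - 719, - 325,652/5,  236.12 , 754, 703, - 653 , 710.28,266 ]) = [ -752, - 719, - 653, - 325,5,  652/5, 236.12,266, 658, 703, 710.28,754 ]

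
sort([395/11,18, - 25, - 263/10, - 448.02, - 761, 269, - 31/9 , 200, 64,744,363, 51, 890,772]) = [ - 761, - 448.02, - 263/10, - 25, - 31/9, 18, 395/11, 51, 64,200, 269, 363, 744, 772,890] 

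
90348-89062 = 1286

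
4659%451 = 149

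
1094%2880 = 1094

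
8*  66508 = 532064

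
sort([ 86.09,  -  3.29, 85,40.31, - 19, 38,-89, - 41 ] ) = [ - 89, - 41, - 19, - 3.29, 38, 40.31,85, 86.09 ] 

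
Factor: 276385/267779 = 835/809   =  5^1*167^1*809^( - 1)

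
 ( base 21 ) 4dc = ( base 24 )3d9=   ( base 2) 100000000001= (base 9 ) 2726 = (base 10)2049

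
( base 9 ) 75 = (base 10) 68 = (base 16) 44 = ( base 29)2A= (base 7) 125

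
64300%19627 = 5419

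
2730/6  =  455 = 455.00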